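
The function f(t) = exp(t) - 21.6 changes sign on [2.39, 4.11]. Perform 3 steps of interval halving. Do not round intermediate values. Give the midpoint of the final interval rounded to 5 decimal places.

3.14250

f(2.390000) = -10.686506, f(4.110000) = 39.346718 (opposite signs)
step 1: m = 3.250000, f(m) = 4.190340 > 0 → root in [2.390000, 3.250000]
step 2: m = 2.820000, f(m) = -4.823149 < 0 → root in [2.820000, 3.250000]
step 3: m = 3.035000, f(m) = -0.799022 < 0 → root in [3.035000, 3.250000]
Midpoint of [3.035000, 3.250000] = 3.142500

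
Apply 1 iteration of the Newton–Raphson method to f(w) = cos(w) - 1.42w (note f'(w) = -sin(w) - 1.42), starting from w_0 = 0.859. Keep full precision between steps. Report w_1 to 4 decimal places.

w_0 = 0.859000: f = -0.566585, f' = -2.177190 → w_1 = 0.859000 - (-0.566585)/(-2.177190) = 0.598763

0.5988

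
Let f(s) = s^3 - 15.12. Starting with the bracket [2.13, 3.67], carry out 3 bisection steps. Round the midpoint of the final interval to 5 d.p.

2.41875

f(2.130000) = -5.456403, f(3.670000) = 34.310863 (opposite signs)
step 1: m = 2.900000, f(m) = 9.269000 > 0 → root in [2.130000, 2.900000]
step 2: m = 2.515000, f(m) = 0.787941 > 0 → root in [2.130000, 2.515000]
step 3: m = 2.322500, f(m) = -2.592420 < 0 → root in [2.322500, 2.515000]
Midpoint of [2.322500, 2.515000] = 2.418750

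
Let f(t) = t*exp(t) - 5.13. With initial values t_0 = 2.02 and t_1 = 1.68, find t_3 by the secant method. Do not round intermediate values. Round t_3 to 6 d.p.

1.368241

Secant update: t_(k+1) = t_k − f(t_k)·(t_k − t_(k-1))/(f(t_k) − f(t_(k-1))).
f(t_0) = 10.097416, f(t_1) = 3.884134
t_2 = 1.680000 - (3.884134)·(1.680000 - 2.020000)/(3.884134 - (10.097416)) = 1.467454; f(t_2) = 1.236079
t_3 = 1.467454 - (1.236079)·(1.467454 - 1.680000)/(1.236079 - (3.884134)) = 1.368241; f(t_3) = 0.245044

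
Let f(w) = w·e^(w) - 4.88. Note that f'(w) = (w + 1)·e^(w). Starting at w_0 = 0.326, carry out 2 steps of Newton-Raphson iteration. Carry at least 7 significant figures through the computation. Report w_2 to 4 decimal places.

Newton update: w ← w − f(w)/f'(w).
w_0 = 0.326000: f = -4.428355, f' = 1.837061 → w_1 = 0.326000 - (-4.428355)/(1.837061) = 2.736565
w_1 = 2.736565: f = 37.355817, f' = 57.669697 → w_2 = 2.736565 - (37.355817)/(57.669697) = 2.088810

2.0888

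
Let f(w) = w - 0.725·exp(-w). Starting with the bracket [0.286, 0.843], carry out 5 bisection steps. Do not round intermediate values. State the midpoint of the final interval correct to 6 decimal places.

f(0.286000) = -0.258665, f(0.843000) = 0.530947 (opposite signs)
step 1: m = 0.564500, f(m) = 0.152233 > 0 → root in [0.286000, 0.564500]
step 2: m = 0.425250, f(m) = -0.048615 < 0 → root in [0.425250, 0.564500]
step 3: m = 0.494875, f(m) = 0.052881 > 0 → root in [0.425250, 0.494875]
step 4: m = 0.460063, f(m) = 0.002410 > 0 → root in [0.425250, 0.460063]
step 5: m = 0.442656, f(m) = -0.023032 < 0 → root in [0.442656, 0.460063]
Midpoint of [0.442656, 0.460063] = 0.451359

0.451359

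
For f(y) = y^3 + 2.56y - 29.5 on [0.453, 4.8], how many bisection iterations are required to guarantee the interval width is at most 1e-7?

26

Initial width b − a = 4.8 − 0.453 = 4.347000.
After n steps the width is (b−a)/2^n; need (b−a)/2^n ≤ 1e-7.
So n ≥ log₂(4.347000/1e-7) = log₂(43470000.0000) ≈ 25.3735.
Hence n = 26.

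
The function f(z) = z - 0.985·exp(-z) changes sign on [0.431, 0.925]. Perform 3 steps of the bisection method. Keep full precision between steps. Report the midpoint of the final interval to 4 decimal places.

0.5854

f(0.431000) = -0.209111, f(0.925000) = 0.534417 (opposite signs)
step 1: m = 0.678000, f(m) = 0.177983 > 0 → root in [0.431000, 0.678000]
step 2: m = 0.554500, f(m) = -0.011244 < 0 → root in [0.554500, 0.678000]
step 3: m = 0.616250, f(m) = 0.084384 > 0 → root in [0.554500, 0.616250]
Midpoint of [0.554500, 0.616250] = 0.585375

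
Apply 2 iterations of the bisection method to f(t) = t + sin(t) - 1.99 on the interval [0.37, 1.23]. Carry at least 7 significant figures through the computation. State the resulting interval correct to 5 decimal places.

[1.01500, 1.23000]

f(0.370000) = -1.258385, f(1.230000) = 0.182489 (opposite signs)
step 1: m = 0.800000, f(m) = -0.472644 < 0 → root in [0.800000, 1.230000]
step 2: m = 1.015000, f(m) = -0.125519 < 0 → root in [1.015000, 1.230000]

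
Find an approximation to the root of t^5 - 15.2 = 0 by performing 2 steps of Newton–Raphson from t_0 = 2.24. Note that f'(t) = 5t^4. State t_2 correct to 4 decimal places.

1.7573

t_0 = 2.240000: f = 41.194934, f' = 125.881549 → t_1 = 2.240000 - (41.194934)/(125.881549) = 1.912748
t_1 = 1.912748: f = 10.402907, f' = 66.927010 → t_2 = 1.912748 - (10.402907)/(66.927010) = 1.757312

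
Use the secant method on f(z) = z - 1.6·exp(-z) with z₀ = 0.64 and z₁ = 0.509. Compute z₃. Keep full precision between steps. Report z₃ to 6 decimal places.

Secant update: z_(k+1) = z_k − f(z_k)·(z_k − z_(k-1))/(f(z_k) − f(z_(k-1))).
f(z_0) = -0.203668, f(z_1) = -0.452754
z_2 = 0.509000 - (-0.452754)·(0.509000 - 0.640000)/(-0.452754 - (-0.203668)) = 0.747113; f(z_2) = -0.010858
z_3 = 0.747113 - (-0.010858)·(0.747113 - 0.509000)/(-0.010858 - (-0.452754)) = 0.752964; f(z_3) = -0.000585

0.752964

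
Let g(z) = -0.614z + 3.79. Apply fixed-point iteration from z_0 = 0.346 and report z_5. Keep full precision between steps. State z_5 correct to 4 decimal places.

2.5229

z_1 = g(0.346000) = 3.577556
z_2 = g(3.577556) = 1.593381
z_3 = g(1.593381) = 2.811664
z_4 = g(2.811664) = 2.063638
z_5 = g(2.063638) = 2.522926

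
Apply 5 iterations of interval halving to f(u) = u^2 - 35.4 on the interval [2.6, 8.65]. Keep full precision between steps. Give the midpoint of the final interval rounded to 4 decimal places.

f(2.600000) = -28.640000, f(8.650000) = 39.422500 (opposite signs)
step 1: m = 5.625000, f(m) = -3.759375 < 0 → root in [5.625000, 8.650000]
step 2: m = 7.137500, f(m) = 15.543906 > 0 → root in [5.625000, 7.137500]
step 3: m = 6.381250, f(m) = 5.320352 > 0 → root in [5.625000, 6.381250]
step 4: m = 6.003125, f(m) = 0.637510 > 0 → root in [5.625000, 6.003125]
step 5: m = 5.814063, f(m) = -1.596677 < 0 → root in [5.814063, 6.003125]
Midpoint of [5.814063, 6.003125] = 5.908594

5.9086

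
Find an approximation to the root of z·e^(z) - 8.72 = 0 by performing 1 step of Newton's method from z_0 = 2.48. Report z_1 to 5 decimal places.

1.97720

f'(z) = (z + 1)·e^(z)
z_0 = 2.480000: f = 20.894336, f' = 41.555600 → z_1 = 2.480000 - (20.894336)/(41.555600) = 1.977196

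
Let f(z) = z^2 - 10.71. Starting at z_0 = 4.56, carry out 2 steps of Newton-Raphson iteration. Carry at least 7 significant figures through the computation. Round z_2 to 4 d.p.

Newton update: z ← z − f(z)/f'(z).
f'(z) = 2z
z_0 = 4.560000: f = 10.083600, f' = 9.120000 → z_1 = 4.560000 - (10.083600)/(9.120000) = 3.454342
z_1 = 3.454342: f = 1.222479, f' = 6.908684 → z_2 = 3.454342 - (1.222479)/(6.908684) = 3.277394

3.2774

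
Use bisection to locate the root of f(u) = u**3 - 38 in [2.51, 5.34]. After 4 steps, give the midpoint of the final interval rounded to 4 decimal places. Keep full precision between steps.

3.3059

f(2.510000) = -22.186749, f(5.340000) = 114.273304 (opposite signs)
step 1: m = 3.925000, f(m) = 22.467078 > 0 → root in [2.510000, 3.925000]
step 2: m = 3.217500, f(m) = -4.691455 < 0 → root in [3.217500, 3.925000]
step 3: m = 3.571250, f(m) = 7.547103 > 0 → root in [3.217500, 3.571250]
step 4: m = 3.394375, f(m) = 1.109248 > 0 → root in [3.217500, 3.394375]
Midpoint of [3.217500, 3.394375] = 3.305937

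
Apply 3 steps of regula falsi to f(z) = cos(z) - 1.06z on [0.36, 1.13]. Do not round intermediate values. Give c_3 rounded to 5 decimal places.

0.71319

False-position update: c = (a·f(b) − b·f(a))/(f(b) − f(a)); replace the endpoint whose sign matches f(c).
f(0.360000) = 0.554297, f(1.130000) = -0.771140
step 1: c = 0.682013, f(c) = 0.053371 > 0 → new bracket [0.682013, 1.130000]
step 2: c = 0.711012, f(c) = 0.004030 > 0 → new bracket [0.711012, 1.130000]
step 3: c = 0.713190, f(c) = 0.000298 > 0 → new bracket [0.713190, 1.130000]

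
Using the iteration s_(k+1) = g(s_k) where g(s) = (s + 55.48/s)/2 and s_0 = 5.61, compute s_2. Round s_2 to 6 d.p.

s_1 = g(5.610000) = 7.749742
s_2 = g(7.749742) = 7.454345

7.454345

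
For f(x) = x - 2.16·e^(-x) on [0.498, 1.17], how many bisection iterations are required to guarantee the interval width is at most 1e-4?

Initial width b − a = 1.17 − 0.498 = 0.672000.
After n steps the width is (b−a)/2^n; need (b−a)/2^n ≤ 1e-4.
So n ≥ log₂(0.672000/1e-4) = log₂(6720.0000) ≈ 12.7142.
Hence n = 13.

13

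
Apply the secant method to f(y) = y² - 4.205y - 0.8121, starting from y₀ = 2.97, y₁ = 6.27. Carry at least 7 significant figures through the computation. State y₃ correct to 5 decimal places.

4.22175

f(y_0) = -4.480050, f(y_1) = 12.135450
y_2 = 6.270000 - (12.135450)·(6.270000 - 2.970000)/(12.135450 - (-4.480050)) = 3.859782; f(y_2) = -2.144568
y_3 = 3.859782 - (-2.144568)·(3.859782 - 6.270000)/(-2.144568 - (12.135450)) = 4.221747; f(y_3) = -0.741397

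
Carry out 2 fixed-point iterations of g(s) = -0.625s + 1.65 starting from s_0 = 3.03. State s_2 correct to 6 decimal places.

1.802344

s_1 = g(3.030000) = -0.243750
s_2 = g(-0.243750) = 1.802344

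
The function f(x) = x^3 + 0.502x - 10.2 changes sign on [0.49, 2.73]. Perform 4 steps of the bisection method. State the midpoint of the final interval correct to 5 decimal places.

2.10000

f(0.490000) = -9.836371, f(2.730000) = 11.516877 (opposite signs)
step 1: m = 1.610000, f(m) = -5.218499 < 0 → root in [1.610000, 2.730000]
step 2: m = 2.170000, f(m) = 1.107653 > 0 → root in [1.610000, 2.170000]
step 3: m = 1.890000, f(m) = -2.499951 < 0 → root in [1.890000, 2.170000]
step 4: m = 2.030000, f(m) = -0.815513 < 0 → root in [2.030000, 2.170000]
Midpoint of [2.030000, 2.170000] = 2.100000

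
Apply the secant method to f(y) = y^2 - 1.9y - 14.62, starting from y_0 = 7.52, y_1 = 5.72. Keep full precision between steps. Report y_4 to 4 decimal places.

4.8903

f(y_0) = 27.642400, f(y_1) = 7.230400
y_2 = 5.720000 - (7.230400)·(5.720000 - 7.520000)/(7.230400 - (27.642400)) = 5.082399; f(y_2) = 1.554218
y_3 = 5.082399 - (1.554218)·(5.082399 - 5.720000)/(1.554218 - (7.230400)) = 4.907814; f(y_3) = 0.141795
y_4 = 4.907814 - (0.141795)·(4.907814 - 5.082399)/(0.141795 - (1.554218)) = 4.890288; f(y_4) = 0.003367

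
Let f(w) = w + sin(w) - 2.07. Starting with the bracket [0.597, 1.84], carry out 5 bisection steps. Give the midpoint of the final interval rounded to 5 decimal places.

f(0.597000) = -0.910836, f(1.840000) = 0.733983 (opposite signs)
step 1: m = 1.218500, f(m) = 0.087083 > 0 → root in [0.597000, 1.218500]
step 2: m = 0.907750, f(m) = -0.374129 < 0 → root in [0.907750, 1.218500]
step 3: m = 1.063125, f(m) = -0.132996 < 0 → root in [1.063125, 1.218500]
step 4: m = 1.140813, f(m) = -0.020215 < 0 → root in [1.140813, 1.218500]
step 5: m = 1.179656, f(m) = 0.034131 > 0 → root in [1.140813, 1.179656]
Midpoint of [1.140813, 1.179656] = 1.160234

1.16023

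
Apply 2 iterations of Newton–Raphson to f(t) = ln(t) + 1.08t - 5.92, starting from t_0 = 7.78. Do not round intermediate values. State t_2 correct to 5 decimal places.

4.16088

Newton update: t ← t − f(t)/f'(t).
f'(t) = 1/t + 1.08
t_0 = 7.780000: f = 4.533956, f' = 1.208535 → t_1 = 7.780000 - (4.533956)/(1.208535) = 4.028385
t_1 = 4.028385: f = -0.175978, f' = 1.328238 → t_2 = 4.028385 - (-0.175978)/(1.328238) = 4.160875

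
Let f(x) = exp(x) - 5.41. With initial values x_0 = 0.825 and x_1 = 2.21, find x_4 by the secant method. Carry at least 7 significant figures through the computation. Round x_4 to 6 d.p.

1.695024

f(x_0) = -3.128119, f(x_1) = 3.705716
x_2 = 2.210000 - (3.705716)·(2.210000 - 0.825000)/(3.705716 - (-3.128119)) = 1.458970; f(x_2) = -1.108474
x_3 = 1.458970 - (-1.108474)·(1.458970 - 2.210000)/(-1.108474 - (3.705716)) = 1.631896; f(x_3) = -0.296441
x_4 = 1.631896 - (-0.296441)·(1.631896 - 1.458970)/(-0.296441 - (-1.108474)) = 1.695024; f(x_4) = 0.036777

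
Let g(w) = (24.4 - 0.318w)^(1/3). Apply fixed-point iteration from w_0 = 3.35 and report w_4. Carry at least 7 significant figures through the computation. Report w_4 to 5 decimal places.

2.86389

w_1 = g(3.350000) = 2.857595
w_2 = g(2.857595) = 2.863973
w_3 = g(2.863973) = 2.863891
w_4 = g(2.863891) = 2.863892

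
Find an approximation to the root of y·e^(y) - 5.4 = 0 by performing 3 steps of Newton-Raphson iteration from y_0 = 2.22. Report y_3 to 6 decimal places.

f'(y) = (y + 1)·e^(y)
y_0 = 2.220000: f = 15.040275, f' = 29.647605 → y_1 = 2.220000 - (15.040275)/(29.647605) = 1.712699
y_1 = 1.712699: f = 4.095032, f' = 15.038933 → y_2 = 1.712699 - (4.095032)/(15.038933) = 1.440403
y_2 = 1.440403: f = 0.681955, f' = 10.304353 → y_3 = 1.440403 - (0.681955)/(10.304353) = 1.374222

1.374222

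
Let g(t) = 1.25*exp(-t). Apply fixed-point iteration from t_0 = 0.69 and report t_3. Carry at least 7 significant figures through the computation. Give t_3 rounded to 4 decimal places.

t_1 = g(0.690000) = 0.626970
t_2 = g(0.626970) = 0.667760
t_3 = g(0.667760) = 0.641070

0.6411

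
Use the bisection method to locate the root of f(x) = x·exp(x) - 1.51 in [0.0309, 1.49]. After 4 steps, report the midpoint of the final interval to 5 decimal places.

0.71485

f(0.030900) = -1.478130, f(1.490000) = 5.101272 (opposite signs)
step 1: m = 0.760450, f(m) = 0.116784 > 0 → root in [0.030900, 0.760450]
step 2: m = 0.395675, f(m) = -0.922270 < 0 → root in [0.395675, 0.760450]
step 3: m = 0.578062, f(m) = -0.479557 < 0 → root in [0.578062, 0.760450]
step 4: m = 0.669256, f(m) = -0.203087 < 0 → root in [0.669256, 0.760450]
Midpoint of [0.669256, 0.760450] = 0.714853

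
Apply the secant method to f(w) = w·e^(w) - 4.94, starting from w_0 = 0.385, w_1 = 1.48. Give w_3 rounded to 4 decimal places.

f(w_0) = -4.374198, f(w_1) = 1.561560
w_2 = 1.480000 - (1.561560)·(1.480000 - 0.385000)/(1.561560 - (-4.374198)) = 1.191931; f(w_2) = -1.014453
w_3 = 1.191931 - (-1.014453)·(1.191931 - 1.480000)/(-1.014453 - (1.561560)) = 1.305375; f(w_3) = -0.124380

1.3054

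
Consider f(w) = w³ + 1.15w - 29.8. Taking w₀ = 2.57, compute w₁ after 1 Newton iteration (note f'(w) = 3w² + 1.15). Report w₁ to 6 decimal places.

3.040787

w_0 = 2.570000: f = -9.869907, f' = 20.964700 → w_1 = 2.570000 - (-9.869907)/(20.964700) = 3.040787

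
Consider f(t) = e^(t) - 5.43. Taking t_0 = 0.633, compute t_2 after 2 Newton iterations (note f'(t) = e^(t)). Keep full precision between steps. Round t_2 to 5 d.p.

1.95482

t_0 = 0.633000: f = -3.546748, f' = 1.883252 → t_1 = 0.633000 - (-3.546748)/(1.883252) = 2.516311
t_1 = 2.516311: f = 6.952827, f' = 12.382827 → t_2 = 2.516311 - (6.952827)/(12.382827) = 1.954821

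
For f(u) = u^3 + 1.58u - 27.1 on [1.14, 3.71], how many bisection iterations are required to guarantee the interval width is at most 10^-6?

Initial width b − a = 3.71 − 1.14 = 2.570000.
After n steps the width is (b−a)/2^n; need (b−a)/2^n ≤ 10^-6.
So n ≥ log₂(2.570000/10^-6) = log₂(2570000.0000) ≈ 21.2933.
Hence n = 22.

22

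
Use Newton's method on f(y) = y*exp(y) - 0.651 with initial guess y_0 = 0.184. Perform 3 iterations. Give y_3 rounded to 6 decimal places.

Newton update: y ← y − f(y)/f'(y).
f'(y) = (y+1)*exp(y)
y_0 = 0.184000: f = -0.429829, f' = 1.423187 → y_1 = 0.184000 - (-0.429829)/(1.423187) = 0.486019
y_1 = 0.486019: f = 0.139184, f' = 2.416015 → y_2 = 0.486019 - (0.139184)/(2.416015) = 0.428410
y_2 = 0.428410: f = 0.006530, f' = 2.192345 → y_3 = 0.428410 - (0.006530)/(2.192345) = 0.425431

0.425431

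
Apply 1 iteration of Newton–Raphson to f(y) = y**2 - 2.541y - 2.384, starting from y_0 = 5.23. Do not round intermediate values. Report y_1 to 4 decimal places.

3.7551

Newton update: y ← y − f(y)/f'(y).
f'(y) = 2y - 2.541
y_0 = 5.230000: f = 11.679470, f' = 7.919000 → y_1 = 5.230000 - (11.679470)/(7.919000) = 3.755133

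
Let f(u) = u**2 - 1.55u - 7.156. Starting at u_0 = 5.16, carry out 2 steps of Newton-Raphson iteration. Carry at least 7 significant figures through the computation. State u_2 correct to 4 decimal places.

f'(u) = 2u - 1.55
u_0 = 5.160000: f = 11.471600, f' = 8.770000 → u_1 = 5.160000 - (11.471600)/(8.770000) = 3.851950
u_1 = 3.851950: f = 1.710995, f' = 6.153900 → u_2 = 3.851950 - (1.710995)/(6.153900) = 3.573916

3.5739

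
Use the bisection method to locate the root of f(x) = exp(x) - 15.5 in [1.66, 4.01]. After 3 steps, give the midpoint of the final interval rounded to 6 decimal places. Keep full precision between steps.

2.688125

f(1.660000) = -10.240689, f(4.010000) = 39.646871 (opposite signs)
step 1: m = 2.835000, f(m) = 1.530400 > 0 → root in [1.660000, 2.835000]
step 2: m = 2.247500, f(m) = -6.035954 < 0 → root in [2.247500, 2.835000]
step 3: m = 2.541250, f(m) = -2.804470 < 0 → root in [2.541250, 2.835000]
Midpoint of [2.541250, 2.835000] = 2.688125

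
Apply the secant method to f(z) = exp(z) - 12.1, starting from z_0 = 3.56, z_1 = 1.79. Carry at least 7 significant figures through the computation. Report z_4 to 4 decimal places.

f(z_0) = 23.063197, f(z_1) = -6.110548
z_2 = 1.790000 - (-6.110548)·(1.790000 - 3.560000)/(-6.110548 - (23.063197)) = 2.160733; f(z_2) = -3.422504
z_3 = 2.160733 - (-3.422504)·(2.160733 - 1.790000)/(-3.422504 - (-6.110548)) = 2.632762; f(z_3) = 1.812146
z_4 = 2.632762 - (1.812146)·(2.632762 - 2.160733)/(1.812146 - (-3.422504)) = 2.469354; f(z_4) = -0.285190

2.4694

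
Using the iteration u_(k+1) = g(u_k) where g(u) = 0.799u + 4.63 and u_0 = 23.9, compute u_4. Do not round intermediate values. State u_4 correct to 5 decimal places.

23.38743

u_1 = g(23.900000) = 23.726100
u_2 = g(23.726100) = 23.587154
u_3 = g(23.587154) = 23.476136
u_4 = g(23.476136) = 23.387433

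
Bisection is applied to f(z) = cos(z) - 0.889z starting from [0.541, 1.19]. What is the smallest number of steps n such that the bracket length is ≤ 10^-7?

23

Initial width b − a = 1.19 − 0.541 = 0.649000.
After n steps the width is (b−a)/2^n; need (b−a)/2^n ≤ 10^-7.
So n ≥ log₂(0.649000/10^-7) = log₂(6490000.0000) ≈ 22.6298.
Hence n = 23.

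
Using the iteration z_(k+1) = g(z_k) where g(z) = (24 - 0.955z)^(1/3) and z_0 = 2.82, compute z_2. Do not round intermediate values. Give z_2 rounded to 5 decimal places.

2.77427

z_1 = g(2.820000) = 2.772299
z_2 = g(2.772299) = 2.774273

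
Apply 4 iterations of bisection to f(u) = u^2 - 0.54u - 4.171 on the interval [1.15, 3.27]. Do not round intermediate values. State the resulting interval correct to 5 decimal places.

[2.21000, 2.34250]

f(1.150000) = -3.469500, f(3.270000) = 4.756100 (opposite signs)
step 1: m = 2.210000, f(m) = -0.480300 < 0 → root in [2.210000, 3.270000]
step 2: m = 2.740000, f(m) = 1.857000 > 0 → root in [2.210000, 2.740000]
step 3: m = 2.475000, f(m) = 0.618125 > 0 → root in [2.210000, 2.475000]
step 4: m = 2.342500, f(m) = 0.051356 > 0 → root in [2.210000, 2.342500]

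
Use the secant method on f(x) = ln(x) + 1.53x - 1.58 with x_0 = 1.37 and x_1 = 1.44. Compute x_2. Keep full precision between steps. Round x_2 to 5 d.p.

0.99937

f(x_0) = 0.830911, f(x_1) = 0.987843
x_2 = 1.440000 - (0.987843)·(1.440000 - 1.370000)/(0.987843 - (0.830911)) = 0.999371; f(x_2) = -0.051593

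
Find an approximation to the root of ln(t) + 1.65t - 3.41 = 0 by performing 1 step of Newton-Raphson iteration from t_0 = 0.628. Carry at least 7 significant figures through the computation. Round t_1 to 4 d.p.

f'(t) = 1/t + 1.65
t_0 = 0.628000: f = -2.839015, f' = 3.242357 → t_1 = 0.628000 - (-2.839015)/(3.242357) = 1.503602

1.5036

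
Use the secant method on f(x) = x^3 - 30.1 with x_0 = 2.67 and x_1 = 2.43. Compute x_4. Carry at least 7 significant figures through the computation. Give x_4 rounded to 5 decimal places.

3.10945

Secant update: x_(k+1) = x_k − f(x_k)·(x_k − x_(k-1))/(f(x_k) − f(x_(k-1))).
f(x_0) = -11.065837, f(x_1) = -15.751093
x_2 = 2.430000 - (-15.751093)·(2.430000 - 2.670000)/(-15.751093 - (-11.065837)) = 3.236842; f(x_2) = 3.812873
x_3 = 3.236842 - (3.812873)·(3.236842 - 2.430000)/(3.812873 - (-15.751093)) = 3.079595; f(x_3) = -0.893424
x_4 = 3.079595 - (-0.893424)·(3.079595 - 3.236842)/(-0.893424 - (3.812873)) = 3.109446; f(x_4) = -0.035846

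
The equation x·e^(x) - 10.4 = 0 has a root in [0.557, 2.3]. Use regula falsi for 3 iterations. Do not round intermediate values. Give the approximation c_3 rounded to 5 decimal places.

1.71928

f(0.557000) = -9.427796, f(2.300000) = 12.540620
step 1: c = 1.305012, f(c) = -5.587460 < 0 → new bracket [1.305012, 2.300000]
step 2: c = 1.611689, f(c) = -2.323397 < 0 → new bracket [1.611689, 2.300000]
step 3: c = 1.719279, f(c) = -0.805560 < 0 → new bracket [1.719279, 2.300000]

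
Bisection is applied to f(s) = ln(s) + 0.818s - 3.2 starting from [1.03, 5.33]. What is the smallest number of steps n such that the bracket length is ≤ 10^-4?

Initial width b − a = 5.33 − 1.03 = 4.300000.
After n steps the width is (b−a)/2^n; need (b−a)/2^n ≤ 10^-4.
So n ≥ log₂(4.300000/10^-4) = log₂(43000.0000) ≈ 15.3920.
Hence n = 16.

16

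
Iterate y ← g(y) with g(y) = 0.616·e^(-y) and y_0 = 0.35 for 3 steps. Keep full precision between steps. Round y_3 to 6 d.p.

y_1 = g(0.350000) = 0.434088
y_2 = g(0.434088) = 0.399079
y_3 = g(0.399079) = 0.413298

0.413298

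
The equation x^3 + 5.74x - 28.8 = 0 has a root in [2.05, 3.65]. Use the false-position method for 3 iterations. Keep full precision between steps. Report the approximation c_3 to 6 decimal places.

f(2.050000) = -8.417875, f(3.650000) = 40.778125
step 1: c = 2.323774, f(c) = -2.913324 < 0 → new bracket [2.323774, 3.650000]
step 2: c = 2.412206, f(c) = -0.917935 < 0 → new bracket [2.412206, 3.650000]
step 3: c = 2.439456, f(c) = -0.280446 < 0 → new bracket [2.439456, 3.650000]

2.439456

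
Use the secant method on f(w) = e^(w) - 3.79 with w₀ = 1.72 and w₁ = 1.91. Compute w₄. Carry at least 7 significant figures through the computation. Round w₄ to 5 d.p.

f(w_0) = 1.794528, f(w_1) = 2.963089
w_2 = 1.910000 - (2.963089)·(1.910000 - 1.720000)/(2.963089 - (1.794528)) = 1.428222; f(w_2) = 0.381275
w_3 = 1.428222 - (0.381275)·(1.428222 - 1.910000)/(0.381275 - (2.963089)) = 1.357074; f(w_3) = 0.094810
w_4 = 1.357074 - (0.094810)·(1.357074 - 1.428222)/(0.094810 - (0.381275)) = 1.333527; f(w_4) = 0.004401

1.33353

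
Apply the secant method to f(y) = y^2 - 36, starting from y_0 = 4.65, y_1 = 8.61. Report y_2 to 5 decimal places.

5.73428

f(y_0) = -14.377500, f(y_1) = 38.132100
y_2 = 8.610000 - (38.132100)·(8.610000 - 4.650000)/(38.132100 - (-14.377500)) = 5.734276; f(y_2) = -3.118079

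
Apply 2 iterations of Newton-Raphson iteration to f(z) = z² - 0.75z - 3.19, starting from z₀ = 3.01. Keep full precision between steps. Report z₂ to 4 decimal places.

f'(z) = 2z - 0.75
z_0 = 3.010000: f = 3.612600, f' = 5.270000 → z_1 = 3.010000 - (3.612600)/(5.270000) = 2.324497
z_1 = 2.324497: f = 0.469914, f' = 3.898994 → z_2 = 2.324497 - (0.469914)/(3.898994) = 2.203975

2.2040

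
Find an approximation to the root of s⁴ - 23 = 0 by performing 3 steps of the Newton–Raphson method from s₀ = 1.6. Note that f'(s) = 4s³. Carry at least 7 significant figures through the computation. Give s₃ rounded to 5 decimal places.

s_0 = 1.600000: f = -16.446400, f' = 16.384000 → s_1 = 1.600000 - (-16.446400)/(16.384000) = 2.603809
s_1 = 2.603809: f = 22.965948, f' = 70.613406 → s_2 = 2.603809 - (22.965948)/(70.613406) = 2.278574
s_2 = 2.278574: f = 3.955803, f' = 47.320486 → s_3 = 2.278574 - (3.955803)/(47.320486) = 2.194978

2.19498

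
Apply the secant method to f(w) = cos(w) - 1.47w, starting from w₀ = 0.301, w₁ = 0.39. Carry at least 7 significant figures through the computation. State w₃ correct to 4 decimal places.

f(w_0) = 0.512570, f(w_1) = 0.351609
w_2 = 0.390000 - (0.351609)·(0.390000 - 0.301000)/(0.351609 - (0.512570)) = 0.584414; f(w_2) = -0.025054
w_3 = 0.584414 - (-0.025054)·(0.584414 - 0.390000)/(-0.025054 - (0.351609)) = 0.571483; f(w_3) = 0.001020

0.5715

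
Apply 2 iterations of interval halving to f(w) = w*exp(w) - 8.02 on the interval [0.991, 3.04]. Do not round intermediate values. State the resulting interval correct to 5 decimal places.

f(0.991000) = -5.350318, f(3.040000) = 55.531939 (opposite signs)
step 1: m = 2.015500, f(m) = 7.105277 > 0 → root in [0.991000, 2.015500]
step 2: m = 1.503250, f(m) = -1.260970 < 0 → root in [1.503250, 2.015500]

[1.50325, 2.01550]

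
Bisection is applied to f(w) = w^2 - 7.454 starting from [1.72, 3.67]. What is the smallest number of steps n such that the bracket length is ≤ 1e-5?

18

Initial width b − a = 3.67 − 1.72 = 1.950000.
After n steps the width is (b−a)/2^n; need (b−a)/2^n ≤ 1e-5.
So n ≥ log₂(1.950000/1e-5) = log₂(195000.0000) ≈ 17.5731.
Hence n = 18.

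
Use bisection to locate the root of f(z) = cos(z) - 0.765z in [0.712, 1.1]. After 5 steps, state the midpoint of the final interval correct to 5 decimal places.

0.85144

f(0.712000) = 0.212377, f(1.100000) = -0.387904 (opposite signs)
step 1: m = 0.906000, f(m) = -0.076191 < 0 → root in [0.712000, 0.906000]
step 2: m = 0.809000, f(m) = 0.071337 > 0 → root in [0.809000, 0.906000]
step 3: m = 0.857500, f(m) = -0.001657 < 0 → root in [0.809000, 0.857500]
step 4: m = 0.833250, f(m) = 0.035038 > 0 → root in [0.833250, 0.857500]
step 5: m = 0.845375, f(m) = 0.016739 > 0 → root in [0.845375, 0.857500]
Midpoint of [0.845375, 0.857500] = 0.851437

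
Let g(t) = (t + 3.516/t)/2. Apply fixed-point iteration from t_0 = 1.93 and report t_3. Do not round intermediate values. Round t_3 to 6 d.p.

t_1 = g(1.930000) = 1.875881
t_2 = g(1.875881) = 1.875100
t_3 = g(1.875100) = 1.875100

1.875100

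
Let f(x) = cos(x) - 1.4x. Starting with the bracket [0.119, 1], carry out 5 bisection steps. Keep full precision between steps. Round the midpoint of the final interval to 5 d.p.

f(0.119000) = 0.826328, f(1.000000) = -0.859698 (opposite signs)
step 1: m = 0.559500, f(m) = 0.064221 > 0 → root in [0.559500, 1.000000]
step 2: m = 0.779750, f(m) = -0.380561 < 0 → root in [0.559500, 0.779750]
step 3: m = 0.669625, f(m) = -0.153421 < 0 → root in [0.559500, 0.669625]
step 4: m = 0.614562, f(m) = -0.043362 < 0 → root in [0.559500, 0.614562]
step 5: m = 0.587031, f(m) = 0.010745 > 0 → root in [0.587031, 0.614562]
Midpoint of [0.587031, 0.614562] = 0.600797

0.60080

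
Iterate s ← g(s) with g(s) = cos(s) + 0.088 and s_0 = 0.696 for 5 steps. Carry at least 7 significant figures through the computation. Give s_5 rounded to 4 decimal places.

0.8077

s_1 = g(0.696000) = 0.855413
s_2 = g(0.855413) = 0.743907
s_3 = g(0.743907) = 0.823829
s_4 = g(0.823829) = 0.767417
s_5 = g(0.767417) = 0.807706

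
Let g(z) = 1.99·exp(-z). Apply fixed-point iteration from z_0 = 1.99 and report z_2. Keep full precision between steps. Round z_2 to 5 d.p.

z_1 = g(1.990000) = 0.272024
z_2 = g(0.272024) = 1.516054

1.51605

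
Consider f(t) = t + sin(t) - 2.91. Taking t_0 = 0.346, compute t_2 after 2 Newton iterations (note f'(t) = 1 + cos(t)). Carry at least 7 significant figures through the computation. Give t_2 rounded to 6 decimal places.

Newton update: t ← t − f(t)/f'(t).
t_0 = 0.346000: f = -2.224862, f' = 1.940737 → t_1 = 0.346000 - (-2.224862)/(1.940737) = 1.492401
t_1 = 1.492401: f = -0.420670, f' = 1.078315 → t_2 = 1.492401 - (-0.420670)/(1.078315) = 1.882519

1.882519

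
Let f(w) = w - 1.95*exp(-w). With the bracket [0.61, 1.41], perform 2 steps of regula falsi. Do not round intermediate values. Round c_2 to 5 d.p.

f(0.610000) = -0.449534, f(1.410000) = 0.933921
step 1: c = 0.869949, f(c) = 0.052951 > 0 → new bracket [0.610000, 0.869949]
step 2: c = 0.842556, f(c) = 0.002869 > 0 → new bracket [0.610000, 0.842556]

0.84256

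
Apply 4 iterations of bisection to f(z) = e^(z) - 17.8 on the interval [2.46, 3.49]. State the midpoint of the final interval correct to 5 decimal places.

f(2.460000) = -6.095188, f(3.490000) = 14.985948 (opposite signs)
step 1: m = 2.975000, f(m) = 1.789623 > 0 → root in [2.460000, 2.975000]
step 2: m = 2.717500, f(m) = -2.657581 < 0 → root in [2.717500, 2.975000]
step 3: m = 2.846250, f(m) = -0.576926 < 0 → root in [2.846250, 2.975000]
step 4: m = 2.910625, f(m) = 0.568275 > 0 → root in [2.846250, 2.910625]
Midpoint of [2.846250, 2.910625] = 2.878438

2.87844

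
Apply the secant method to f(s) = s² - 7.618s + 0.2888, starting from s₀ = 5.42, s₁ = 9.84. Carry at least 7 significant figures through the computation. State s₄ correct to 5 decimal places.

7.59482

Secant update: s_(k+1) = s_k − f(s_k)·(s_k − s_(k-1))/(f(s_k) − f(s_(k-1))).
f(s_0) = -11.624360, f(s_1) = 22.153280
s_2 = 9.840000 - (22.153280)·(9.840000 - 5.420000)/(22.153280 - (-11.624360)) = 6.941115; f(s_2) = -4.409537
s_3 = 6.941115 - (-4.409537)·(6.941115 - 9.840000)/(-4.409537 - (22.153280)) = 7.422342; f(s_3) = -1.163442
s_4 = 7.422342 - (-1.163442)·(7.422342 - 6.941115)/(-1.163442 - (-4.409537)) = 7.594820; f(s_4) = 0.112750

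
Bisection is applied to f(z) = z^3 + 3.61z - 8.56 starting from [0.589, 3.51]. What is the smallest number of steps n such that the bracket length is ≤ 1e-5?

Initial width b − a = 3.51 − 0.589 = 2.921000.
After n steps the width is (b−a)/2^n; need (b−a)/2^n ≤ 1e-5.
So n ≥ log₂(2.921000/1e-5) = log₂(292100.0000) ≈ 18.1561.
Hence n = 19.

19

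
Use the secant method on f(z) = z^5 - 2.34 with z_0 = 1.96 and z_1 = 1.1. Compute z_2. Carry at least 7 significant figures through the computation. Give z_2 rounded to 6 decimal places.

1.122968

f(z_0) = 26.585465, f(z_1) = -0.729490
z_2 = 1.100000 - (-0.729490)·(1.100000 - 1.960000)/(-0.729490 - (26.585465)) = 1.122968; f(z_2) = -0.554186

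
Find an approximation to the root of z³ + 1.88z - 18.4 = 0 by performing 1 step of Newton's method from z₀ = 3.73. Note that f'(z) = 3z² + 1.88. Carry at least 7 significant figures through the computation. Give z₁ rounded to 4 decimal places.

2.8013

z_0 = 3.730000: f = 40.507517, f' = 43.618700 → z_1 = 3.730000 - (40.507517)/(43.618700) = 2.801327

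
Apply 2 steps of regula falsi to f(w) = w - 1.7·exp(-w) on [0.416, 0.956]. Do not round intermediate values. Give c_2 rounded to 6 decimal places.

0.780787

f(0.416000) = -0.705456, f(0.956000) = 0.302473
step 1: c = 0.793949, f(c) = 0.025454 > 0 → new bracket [0.416000, 0.793949]
step 2: c = 0.780787, f(c) = 0.002110 > 0 → new bracket [0.416000, 0.780787]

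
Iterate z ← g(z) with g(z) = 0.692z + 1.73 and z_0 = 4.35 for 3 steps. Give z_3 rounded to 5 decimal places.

z_1 = g(4.350000) = 4.740200
z_2 = g(4.740200) = 5.010218
z_3 = g(5.010218) = 5.197071

5.19707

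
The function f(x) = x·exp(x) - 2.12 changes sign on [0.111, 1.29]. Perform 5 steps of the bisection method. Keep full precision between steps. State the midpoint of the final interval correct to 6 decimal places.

f(0.111000) = -1.995969, f(1.290000) = 2.566295 (opposite signs)
step 1: m = 0.700500, f(m) = -0.708661 < 0 → root in [0.700500, 1.290000]
step 2: m = 0.995250, f(m) = 0.572550 > 0 → root in [0.700500, 0.995250]
step 3: m = 0.847875, f(m) = -0.140483 < 0 → root in [0.847875, 0.995250]
step 4: m = 0.921562, f(m) = 0.196084 > 0 → root in [0.847875, 0.921562]
step 5: m = 0.884719, f(m) = 0.023057 > 0 → root in [0.847875, 0.884719]
Midpoint of [0.847875, 0.884719] = 0.866297

0.866297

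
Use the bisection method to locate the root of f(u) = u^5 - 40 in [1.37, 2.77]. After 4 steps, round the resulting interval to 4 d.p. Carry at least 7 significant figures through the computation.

f(1.370000) = -35.173828, f(2.770000) = 123.079303 (opposite signs)
step 1: m = 2.070000, f(m) = -1.994038 < 0 → root in [2.070000, 2.770000]
step 2: m = 2.420000, f(m) = 42.999759 > 0 → root in [2.070000, 2.420000]
step 3: m = 2.245000, f(m) = 17.027158 > 0 → root in [2.070000, 2.245000]
step 4: m = 2.157500, f(m) = 6.747030 > 0 → root in [2.070000, 2.157500]

[2.0700, 2.1575]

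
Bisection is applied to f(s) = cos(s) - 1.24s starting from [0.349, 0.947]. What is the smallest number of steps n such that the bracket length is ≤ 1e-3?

Initial width b − a = 0.947 − 0.349 = 0.598000.
After n steps the width is (b−a)/2^n; need (b−a)/2^n ≤ 1e-3.
So n ≥ log₂(0.598000/1e-3) = log₂(598.0000) ≈ 9.2240.
Hence n = 10.

10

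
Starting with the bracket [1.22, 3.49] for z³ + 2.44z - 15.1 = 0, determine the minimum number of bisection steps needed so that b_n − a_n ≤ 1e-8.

28

Initial width b − a = 3.49 − 1.22 = 2.270000.
After n steps the width is (b−a)/2^n; need (b−a)/2^n ≤ 1e-8.
So n ≥ log₂(2.270000/1e-8) = log₂(227000000.0000) ≈ 27.7581.
Hence n = 28.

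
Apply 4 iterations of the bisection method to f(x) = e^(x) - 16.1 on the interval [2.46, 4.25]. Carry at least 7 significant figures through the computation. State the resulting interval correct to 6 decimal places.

f(2.460000) = -4.395188, f(4.250000) = 54.005412 (opposite signs)
step 1: m = 3.355000, f(m) = 12.545604 > 0 → root in [2.460000, 3.355000]
step 2: m = 2.907500, f(m) = 2.210964 > 0 → root in [2.460000, 2.907500]
step 3: m = 2.683750, f(m) = -1.460110 < 0 → root in [2.683750, 2.907500]
step 4: m = 2.795625, f(m) = 0.272859 > 0 → root in [2.683750, 2.795625]

[2.683750, 2.795625]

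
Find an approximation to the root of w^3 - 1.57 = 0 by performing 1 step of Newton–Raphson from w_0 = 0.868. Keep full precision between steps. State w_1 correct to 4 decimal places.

f'(w) = 3w^2
w_0 = 0.868000: f = -0.916028, f' = 2.260272 → w_1 = 0.868000 - (-0.916028)/(2.260272) = 1.273273

1.2733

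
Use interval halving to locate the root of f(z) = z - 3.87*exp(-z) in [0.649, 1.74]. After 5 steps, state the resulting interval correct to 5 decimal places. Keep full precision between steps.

f(0.649000) = -1.373338, f(1.740000) = 1.060736 (opposite signs)
step 1: m = 1.194500, f(m) = 0.022450 > 0 → root in [0.649000, 1.194500]
step 2: m = 0.921750, f(m) = -0.617822 < 0 → root in [0.921750, 1.194500]
step 3: m = 1.058125, f(m) = -0.285175 < 0 → root in [1.058125, 1.194500]
step 4: m = 1.126313, f(m) = -0.128445 < 0 → root in [1.126313, 1.194500]
step 5: m = 1.160406, f(m) = -0.052293 < 0 → root in [1.160406, 1.194500]

[1.16041, 1.19450]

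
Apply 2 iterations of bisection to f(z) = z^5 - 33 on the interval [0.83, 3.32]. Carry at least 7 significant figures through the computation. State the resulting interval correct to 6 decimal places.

f(0.830000) = -32.606096, f(3.320000) = 370.357762 (opposite signs)
step 1: m = 2.075000, f(m) = 5.467194 > 0 → root in [0.830000, 2.075000]
step 2: m = 1.452500, f(m) = -26.534819 < 0 → root in [1.452500, 2.075000]

[1.452500, 2.075000]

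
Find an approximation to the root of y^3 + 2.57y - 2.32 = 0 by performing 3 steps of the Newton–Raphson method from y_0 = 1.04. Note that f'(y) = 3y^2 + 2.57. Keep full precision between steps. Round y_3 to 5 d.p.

0.74308

y_0 = 1.040000: f = 1.477664, f' = 5.814800 → y_1 = 1.040000 - (1.477664)/(5.814800) = 0.785879
y_1 = 0.785879: f = 0.185072, f' = 4.422816 → y_2 = 0.785879 - (0.185072)/(4.422816) = 0.744034
y_2 = 0.744034: f = 0.004055, f' = 4.230760 → y_3 = 0.744034 - (0.004055)/(4.230760) = 0.743076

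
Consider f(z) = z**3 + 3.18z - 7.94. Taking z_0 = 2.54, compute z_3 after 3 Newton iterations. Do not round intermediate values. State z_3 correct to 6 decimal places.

1.479952

f'(z) = 3z**2 + 3.18
z_0 = 2.540000: f = 16.524264, f' = 22.534800 → z_1 = 2.540000 - (16.524264)/(22.534800) = 1.806722
z_1 = 1.806722: f = 3.702963, f' = 12.972738 → z_2 = 1.806722 - (3.702963)/(12.972738) = 1.521280
z_2 = 1.521280: f = 0.418363, f' = 10.122883 → z_3 = 1.521280 - (0.418363)/(10.122883) = 1.479952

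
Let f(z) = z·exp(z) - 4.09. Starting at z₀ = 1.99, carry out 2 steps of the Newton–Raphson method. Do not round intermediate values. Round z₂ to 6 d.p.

1.268860

f'(z) = (z + 1)·exp(z)
z_0 = 1.990000: f = 10.467912, f' = 21.873446 → z_1 = 1.990000 - (10.467912)/(21.873446) = 1.511433
z_1 = 1.511433: f = 2.761660, f' = 11.384882 → z_2 = 1.511433 - (2.761660)/(11.384882) = 1.268860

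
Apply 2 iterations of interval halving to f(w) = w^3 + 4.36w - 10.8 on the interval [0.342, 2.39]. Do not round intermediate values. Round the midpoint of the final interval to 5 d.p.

1.62200

f(0.342000) = -9.268878, f(2.390000) = 13.272319 (opposite signs)
step 1: m = 1.366000, f(m) = -2.295344 < 0 → root in [1.366000, 2.390000]
step 2: m = 1.878000, f(m) = 4.011568 > 0 → root in [1.366000, 1.878000]
Midpoint of [1.366000, 1.878000] = 1.622000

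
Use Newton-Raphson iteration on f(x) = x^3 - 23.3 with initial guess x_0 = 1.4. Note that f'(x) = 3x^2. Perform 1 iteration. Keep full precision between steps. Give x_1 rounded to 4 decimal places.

4.8959

x_0 = 1.400000: f = -20.556000, f' = 5.880000 → x_1 = 1.400000 - (-20.556000)/(5.880000) = 4.895918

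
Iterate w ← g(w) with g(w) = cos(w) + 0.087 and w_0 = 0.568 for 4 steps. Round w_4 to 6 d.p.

w_1 = g(0.568000) = 0.929979
w_2 = g(0.929979) = 0.684851
w_3 = g(0.684851) = 0.861513
w_4 = g(0.861513) = 0.738290

0.738290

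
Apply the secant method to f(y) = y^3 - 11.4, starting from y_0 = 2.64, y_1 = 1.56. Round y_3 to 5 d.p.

2.30191

f(y_0) = 6.999744, f(y_1) = -7.603584
y_2 = 1.560000 - (-7.603584)·(1.560000 - 2.640000)/(-7.603584 - (6.999744)) = 2.122329; f(y_2) = -1.840439
y_3 = 2.122329 - (-1.840439)·(2.122329 - 1.560000)/(-1.840439 - (-7.603584)) = 2.301906; f(y_3) = 0.797278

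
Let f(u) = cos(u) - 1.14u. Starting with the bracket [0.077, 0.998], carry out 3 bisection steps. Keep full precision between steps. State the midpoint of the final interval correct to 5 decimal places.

0.71019

f(0.077000) = 0.909257, f(0.998000) = -0.595736 (opposite signs)
step 1: m = 0.537500, f(m) = 0.246241 > 0 → root in [0.537500, 0.998000]
step 2: m = 0.767750, f(m) = -0.155760 < 0 → root in [0.537500, 0.767750]
step 3: m = 0.652625, f(m) = 0.050500 > 0 → root in [0.652625, 0.767750]
Midpoint of [0.652625, 0.767750] = 0.710187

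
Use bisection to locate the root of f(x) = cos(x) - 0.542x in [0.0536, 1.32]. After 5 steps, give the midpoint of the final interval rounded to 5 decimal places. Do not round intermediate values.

f(0.053600) = 0.969513, f(1.320000) = -0.467265 (opposite signs)
step 1: m = 0.686800, f(m) = 0.401033 > 0 → root in [0.686800, 1.320000]
step 2: m = 1.003400, f(m) = -0.006405 < 0 → root in [0.686800, 1.003400]
step 3: m = 0.845100, f(m) = 0.205612 > 0 → root in [0.845100, 1.003400]
step 4: m = 0.924250, f(m) = 0.101490 > 0 → root in [0.924250, 1.003400]
step 5: m = 0.963825, f(m) = 0.047989 > 0 → root in [0.963825, 1.003400]
Midpoint of [0.963825, 1.003400] = 0.983613

0.98361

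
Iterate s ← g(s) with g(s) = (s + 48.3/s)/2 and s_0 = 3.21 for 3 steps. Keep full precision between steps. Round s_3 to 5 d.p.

6.95451

s_1 = g(3.210000) = 9.128364
s_2 = g(9.128364) = 7.209782
s_3 = g(7.209782) = 6.954507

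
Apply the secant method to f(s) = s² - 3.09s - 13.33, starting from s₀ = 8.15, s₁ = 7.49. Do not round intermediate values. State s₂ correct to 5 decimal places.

5.92618

f(s_0) = 27.909000, f(s_1) = 19.626000
s_2 = 7.490000 - (19.626000)·(7.490000 - 8.150000)/(19.626000 - (27.909000)) = 5.926175; f(s_2) = 3.477672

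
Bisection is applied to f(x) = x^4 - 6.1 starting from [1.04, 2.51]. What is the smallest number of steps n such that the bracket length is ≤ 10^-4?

Initial width b − a = 2.51 − 1.04 = 1.470000.
After n steps the width is (b−a)/2^n; need (b−a)/2^n ≤ 10^-4.
So n ≥ log₂(1.470000/10^-4) = log₂(14700.0000) ≈ 13.8435.
Hence n = 14.

14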